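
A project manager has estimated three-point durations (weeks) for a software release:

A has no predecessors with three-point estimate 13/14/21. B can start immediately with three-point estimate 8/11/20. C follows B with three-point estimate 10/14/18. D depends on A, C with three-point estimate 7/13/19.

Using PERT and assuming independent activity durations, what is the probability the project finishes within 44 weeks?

te_A = (13 + 4·14 + 21)/6 = 90/6 = 15; σ²_A = ((21−13)/6)² = 1.778
te_B = (8 + 4·11 + 20)/6 = 72/6 = 12; σ²_B = ((20−8)/6)² = 4.000
te_C = (10 + 4·14 + 18)/6 = 84/6 = 14; σ²_C = ((18−10)/6)² = 1.778
te_D = (7 + 4·13 + 19)/6 = 78/6 = 13; σ²_D = ((19−7)/6)² = 4.000

Forward pass:
ES_A = 0; EF_A = 15
ES_B = 0; EF_B = 12
ES_C = 12; EF_C = 12+14 = 26
ES_D = max(EF_A=15, EF_C=26) = 26; EF_D = 26+13 = 39
Expected project duration μ = 39 weeks. Critical path: B → C → D.

Variance along critical path = 4.000 + 1.778 + 4.000 = 9.778; σ = √9.778 = 3.127 weeks.
Z = (44 − 39) / 3.127 = 1.599
P(T ≤ 44) = Φ(1.599) ≈ 0.945

0.945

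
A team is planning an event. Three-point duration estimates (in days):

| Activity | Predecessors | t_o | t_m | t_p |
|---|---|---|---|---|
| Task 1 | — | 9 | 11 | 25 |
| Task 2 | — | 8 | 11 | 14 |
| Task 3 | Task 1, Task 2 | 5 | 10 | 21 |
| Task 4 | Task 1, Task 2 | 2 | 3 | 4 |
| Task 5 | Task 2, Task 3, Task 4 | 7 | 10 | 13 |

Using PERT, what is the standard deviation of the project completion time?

te_Task 1 = (9 + 4·11 + 25)/6 = 78/6 = 13; σ²_Task 1 = ((25−9)/6)² = 7.111
te_Task 2 = (8 + 4·11 + 14)/6 = 66/6 = 11; σ²_Task 2 = ((14−8)/6)² = 1.000
te_Task 3 = (5 + 4·10 + 21)/6 = 66/6 = 11; σ²_Task 3 = ((21−5)/6)² = 7.111
te_Task 4 = (2 + 4·3 + 4)/6 = 18/6 = 3; σ²_Task 4 = ((4−2)/6)² = 0.111
te_Task 5 = (7 + 4·10 + 13)/6 = 60/6 = 10; σ²_Task 5 = ((13−7)/6)² = 1.000

Forward pass:
ES_Task 1 = 0; EF_Task 1 = 13
ES_Task 2 = 0; EF_Task 2 = 11
ES_Task 3 = max(EF_Task 1=13, EF_Task 2=11) = 13; EF_Task 3 = 13+11 = 24
ES_Task 4 = max(EF_Task 1=13, EF_Task 2=11) = 13; EF_Task 4 = 13+3 = 16
ES_Task 5 = max(EF_Task 2=11, EF_Task 3=24, EF_Task 4=16) = 24; EF_Task 5 = 24+10 = 34
Expected project duration μ = 34 days. Critical path: Task 1 → Task 3 → Task 5.

Variance along critical path = 7.111 + 7.111 + 1.000 = 15.222
σ = √15.222 = 3.902 days

3.90 days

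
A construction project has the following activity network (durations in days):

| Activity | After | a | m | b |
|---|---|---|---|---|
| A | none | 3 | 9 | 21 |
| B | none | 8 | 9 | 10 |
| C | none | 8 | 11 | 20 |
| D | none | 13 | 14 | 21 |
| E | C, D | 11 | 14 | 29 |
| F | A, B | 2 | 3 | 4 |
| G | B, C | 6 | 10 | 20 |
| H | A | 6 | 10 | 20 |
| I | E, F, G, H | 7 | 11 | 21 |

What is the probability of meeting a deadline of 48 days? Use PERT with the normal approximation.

0.893

te_A = (3 + 4·9 + 21)/6 = 60/6 = 10; σ²_A = ((21−3)/6)² = 9.000
te_B = (8 + 4·9 + 10)/6 = 54/6 = 9; σ²_B = ((10−8)/6)² = 0.111
te_C = (8 + 4·11 + 20)/6 = 72/6 = 12; σ²_C = ((20−8)/6)² = 4.000
te_D = (13 + 4·14 + 21)/6 = 90/6 = 15; σ²_D = ((21−13)/6)² = 1.778
te_E = (11 + 4·14 + 29)/6 = 96/6 = 16; σ²_E = ((29−11)/6)² = 9.000
te_F = (2 + 4·3 + 4)/6 = 18/6 = 3; σ²_F = ((4−2)/6)² = 0.111
te_G = (6 + 4·10 + 20)/6 = 66/6 = 11; σ²_G = ((20−6)/6)² = 5.444
te_H = (6 + 4·10 + 20)/6 = 66/6 = 11; σ²_H = ((20−6)/6)² = 5.444
te_I = (7 + 4·11 + 21)/6 = 72/6 = 12; σ²_I = ((21−7)/6)² = 5.444

Forward pass:
ES_A = 0; EF_A = 10
ES_B = 0; EF_B = 9
ES_C = 0; EF_C = 12
ES_D = 0; EF_D = 15
ES_E = max(EF_C=12, EF_D=15) = 15; EF_E = 15+16 = 31
ES_F = max(EF_A=10, EF_B=9) = 10; EF_F = 10+3 = 13
ES_G = max(EF_B=9, EF_C=12) = 12; EF_G = 12+11 = 23
ES_H = 10; EF_H = 10+11 = 21
ES_I = max(EF_E=31, EF_F=13, EF_G=23, EF_H=21) = 31; EF_I = 31+12 = 43
Expected project duration μ = 43 days. Critical path: D → E → I.

Variance along critical path = 1.778 + 9.000 + 5.444 = 16.222; σ = √16.222 = 4.028 days.
Z = (48 − 43) / 4.028 = 1.241
P(T ≤ 48) = Φ(1.241) ≈ 0.893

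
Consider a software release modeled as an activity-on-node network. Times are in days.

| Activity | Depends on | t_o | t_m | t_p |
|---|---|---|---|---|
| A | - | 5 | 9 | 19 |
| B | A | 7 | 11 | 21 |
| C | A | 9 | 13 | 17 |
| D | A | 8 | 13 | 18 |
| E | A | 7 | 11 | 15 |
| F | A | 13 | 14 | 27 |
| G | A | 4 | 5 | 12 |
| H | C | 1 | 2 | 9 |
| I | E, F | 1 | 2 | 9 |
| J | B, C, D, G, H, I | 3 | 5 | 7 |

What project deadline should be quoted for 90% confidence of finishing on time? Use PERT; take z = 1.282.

te_A = (5 + 4·9 + 19)/6 = 60/6 = 10; σ²_A = ((19−5)/6)² = 5.444
te_B = (7 + 4·11 + 21)/6 = 72/6 = 12; σ²_B = ((21−7)/6)² = 5.444
te_C = (9 + 4·13 + 17)/6 = 78/6 = 13; σ²_C = ((17−9)/6)² = 1.778
te_D = (8 + 4·13 + 18)/6 = 78/6 = 13; σ²_D = ((18−8)/6)² = 2.778
te_E = (7 + 4·11 + 15)/6 = 66/6 = 11; σ²_E = ((15−7)/6)² = 1.778
te_F = (13 + 4·14 + 27)/6 = 96/6 = 16; σ²_F = ((27−13)/6)² = 5.444
te_G = (4 + 4·5 + 12)/6 = 36/6 = 6; σ²_G = ((12−4)/6)² = 1.778
te_H = (1 + 4·2 + 9)/6 = 18/6 = 3; σ²_H = ((9−1)/6)² = 1.778
te_I = (1 + 4·2 + 9)/6 = 18/6 = 3; σ²_I = ((9−1)/6)² = 1.778
te_J = (3 + 4·5 + 7)/6 = 30/6 = 5; σ²_J = ((7−3)/6)² = 0.444

Forward pass:
ES_A = 0; EF_A = 10
ES_B = 10; EF_B = 10+12 = 22
ES_C = 10; EF_C = 10+13 = 23
ES_D = 10; EF_D = 10+13 = 23
ES_E = 10; EF_E = 10+11 = 21
ES_F = 10; EF_F = 10+16 = 26
ES_G = 10; EF_G = 10+6 = 16
ES_H = 23; EF_H = 23+3 = 26
ES_I = max(EF_E=21, EF_F=26) = 26; EF_I = 26+3 = 29
ES_J = max(EF_B=22, EF_C=23, EF_D=23, EF_G=16, EF_H=26, EF_I=29) = 29; EF_J = 29+5 = 34
Expected project duration μ = 34 days. Critical path: A → F → I → J.

Variance along critical path = 5.444 + 5.444 + 1.778 + 0.444 = 13.111; σ = 3.621 days.
D = μ + z·σ = 34 + 1.282·3.621 = 38.6 days

38.6 days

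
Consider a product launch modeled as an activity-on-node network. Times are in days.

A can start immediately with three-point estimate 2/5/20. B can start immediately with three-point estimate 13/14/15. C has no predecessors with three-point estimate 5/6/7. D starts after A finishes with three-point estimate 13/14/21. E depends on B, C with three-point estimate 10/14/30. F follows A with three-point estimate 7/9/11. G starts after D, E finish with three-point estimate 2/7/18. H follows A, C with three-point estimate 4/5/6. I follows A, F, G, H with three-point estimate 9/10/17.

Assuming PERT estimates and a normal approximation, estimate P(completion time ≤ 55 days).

0.910

te_A = (2 + 4·5 + 20)/6 = 42/6 = 7; σ²_A = ((20−2)/6)² = 9.000
te_B = (13 + 4·14 + 15)/6 = 84/6 = 14; σ²_B = ((15−13)/6)² = 0.111
te_C = (5 + 4·6 + 7)/6 = 36/6 = 6; σ²_C = ((7−5)/6)² = 0.111
te_D = (13 + 4·14 + 21)/6 = 90/6 = 15; σ²_D = ((21−13)/6)² = 1.778
te_E = (10 + 4·14 + 30)/6 = 96/6 = 16; σ²_E = ((30−10)/6)² = 11.111
te_F = (7 + 4·9 + 11)/6 = 54/6 = 9; σ²_F = ((11−7)/6)² = 0.444
te_G = (2 + 4·7 + 18)/6 = 48/6 = 8; σ²_G = ((18−2)/6)² = 7.111
te_H = (4 + 4·5 + 6)/6 = 30/6 = 5; σ²_H = ((6−4)/6)² = 0.111
te_I = (9 + 4·10 + 17)/6 = 66/6 = 11; σ²_I = ((17−9)/6)² = 1.778

Forward pass:
ES_A = 0; EF_A = 7
ES_B = 0; EF_B = 14
ES_C = 0; EF_C = 6
ES_D = 7; EF_D = 7+15 = 22
ES_E = max(EF_B=14, EF_C=6) = 14; EF_E = 14+16 = 30
ES_F = 7; EF_F = 7+9 = 16
ES_G = max(EF_D=22, EF_E=30) = 30; EF_G = 30+8 = 38
ES_H = max(EF_A=7, EF_C=6) = 7; EF_H = 7+5 = 12
ES_I = max(EF_A=7, EF_F=16, EF_G=38, EF_H=12) = 38; EF_I = 38+11 = 49
Expected project duration μ = 49 days. Critical path: B → E → G → I.

Variance along critical path = 0.111 + 11.111 + 7.111 + 1.778 = 20.111; σ = √20.111 = 4.485 days.
Z = (55 − 49) / 4.485 = 1.338
P(T ≤ 55) = Φ(1.338) ≈ 0.910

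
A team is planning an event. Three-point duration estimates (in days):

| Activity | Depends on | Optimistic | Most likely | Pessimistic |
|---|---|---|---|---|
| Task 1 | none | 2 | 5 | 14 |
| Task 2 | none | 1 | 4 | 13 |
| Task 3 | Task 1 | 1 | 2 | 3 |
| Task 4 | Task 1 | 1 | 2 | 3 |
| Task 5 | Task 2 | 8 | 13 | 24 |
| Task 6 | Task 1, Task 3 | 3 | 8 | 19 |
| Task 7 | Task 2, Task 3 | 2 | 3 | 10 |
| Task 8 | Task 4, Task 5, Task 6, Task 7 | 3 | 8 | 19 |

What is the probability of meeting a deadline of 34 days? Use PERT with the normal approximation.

te_Task 1 = (2 + 4·5 + 14)/6 = 36/6 = 6; σ²_Task 1 = ((14−2)/6)² = 4.000
te_Task 2 = (1 + 4·4 + 13)/6 = 30/6 = 5; σ²_Task 2 = ((13−1)/6)² = 4.000
te_Task 3 = (1 + 4·2 + 3)/6 = 12/6 = 2; σ²_Task 3 = ((3−1)/6)² = 0.111
te_Task 4 = (1 + 4·2 + 3)/6 = 12/6 = 2; σ²_Task 4 = ((3−1)/6)² = 0.111
te_Task 5 = (8 + 4·13 + 24)/6 = 84/6 = 14; σ²_Task 5 = ((24−8)/6)² = 7.111
te_Task 6 = (3 + 4·8 + 19)/6 = 54/6 = 9; σ²_Task 6 = ((19−3)/6)² = 7.111
te_Task 7 = (2 + 4·3 + 10)/6 = 24/6 = 4; σ²_Task 7 = ((10−2)/6)² = 1.778
te_Task 8 = (3 + 4·8 + 19)/6 = 54/6 = 9; σ²_Task 8 = ((19−3)/6)² = 7.111

Forward pass:
ES_Task 1 = 0; EF_Task 1 = 6
ES_Task 2 = 0; EF_Task 2 = 5
ES_Task 3 = 6; EF_Task 3 = 6+2 = 8
ES_Task 4 = 6; EF_Task 4 = 6+2 = 8
ES_Task 5 = 5; EF_Task 5 = 5+14 = 19
ES_Task 6 = max(EF_Task 1=6, EF_Task 3=8) = 8; EF_Task 6 = 8+9 = 17
ES_Task 7 = max(EF_Task 2=5, EF_Task 3=8) = 8; EF_Task 7 = 8+4 = 12
ES_Task 8 = max(EF_Task 4=8, EF_Task 5=19, EF_Task 6=17, EF_Task 7=12) = 19; EF_Task 8 = 19+9 = 28
Expected project duration μ = 28 days. Critical path: Task 2 → Task 5 → Task 8.

Variance along critical path = 4.000 + 7.111 + 7.111 = 18.222; σ = √18.222 = 4.269 days.
Z = (34 − 28) / 4.269 = 1.406
P(T ≤ 34) = Φ(1.406) ≈ 0.920

0.920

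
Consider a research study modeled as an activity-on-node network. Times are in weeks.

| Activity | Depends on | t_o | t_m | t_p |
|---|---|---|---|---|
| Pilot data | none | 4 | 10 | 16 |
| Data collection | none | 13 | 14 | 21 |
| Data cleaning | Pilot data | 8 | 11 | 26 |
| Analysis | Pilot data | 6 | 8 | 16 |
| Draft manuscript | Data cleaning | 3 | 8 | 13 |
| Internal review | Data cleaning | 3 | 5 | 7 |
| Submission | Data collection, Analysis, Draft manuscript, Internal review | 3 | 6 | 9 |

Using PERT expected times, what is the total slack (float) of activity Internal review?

te_Pilot data = (4 + 4·10 + 16)/6 = 60/6 = 10
te_Data collection = (13 + 4·14 + 21)/6 = 90/6 = 15
te_Data cleaning = (8 + 4·11 + 26)/6 = 78/6 = 13
te_Analysis = (6 + 4·8 + 16)/6 = 54/6 = 9
te_Draft manuscript = (3 + 4·8 + 13)/6 = 48/6 = 8
te_Internal review = (3 + 4·5 + 7)/6 = 30/6 = 5
te_Submission = (3 + 4·6 + 9)/6 = 36/6 = 6

Forward pass:
ES_Pilot data = 0; EF_Pilot data = 10
ES_Data collection = 0; EF_Data collection = 15
ES_Data cleaning = 10; EF_Data cleaning = 10+13 = 23
ES_Analysis = 10; EF_Analysis = 10+9 = 19
ES_Draft manuscript = 23; EF_Draft manuscript = 23+8 = 31
ES_Internal review = 23; EF_Internal review = 23+5 = 28
ES_Submission = max(EF_Data collection=15, EF_Analysis=19, EF_Draft manuscript=31, EF_Internal review=28) = 31; EF_Submission = 31+6 = 37
Expected project duration μ = 37 weeks. Critical path: Pilot data → Data cleaning → Draft manuscript → Submission.

Backward pass:
LF_Submission = 37; LS_Submission = 37−6 = 31
LF_Internal review = LS_Submission = 31; LS_Internal review = 31−5 = 26
LF_Draft manuscript = LS_Submission = 31; LS_Draft manuscript = 31−8 = 23
LF_Analysis = LS_Submission = 31; LS_Analysis = 31−9 = 22
LF_Data cleaning = min(LS_Draft manuscript=23, LS_Internal review=26) = 23; LS_Data cleaning = 23−13 = 10
LF_Data collection = LS_Submission = 31; LS_Data collection = 31−15 = 16
LF_Pilot data = min(LS_Data cleaning=10, LS_Analysis=22) = 10; LS_Pilot data = 10−10 = 0
Slack_Internal review = LS_Internal review − ES_Internal review = 26 − 23 = 3

3 weeks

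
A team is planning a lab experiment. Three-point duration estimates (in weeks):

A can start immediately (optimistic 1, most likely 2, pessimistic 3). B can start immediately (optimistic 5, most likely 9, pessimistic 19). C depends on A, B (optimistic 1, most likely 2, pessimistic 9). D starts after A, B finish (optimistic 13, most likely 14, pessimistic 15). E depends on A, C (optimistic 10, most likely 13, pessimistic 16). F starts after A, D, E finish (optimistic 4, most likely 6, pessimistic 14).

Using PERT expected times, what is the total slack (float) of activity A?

te_A = (1 + 4·2 + 3)/6 = 12/6 = 2
te_B = (5 + 4·9 + 19)/6 = 60/6 = 10
te_C = (1 + 4·2 + 9)/6 = 18/6 = 3
te_D = (13 + 4·14 + 15)/6 = 84/6 = 14
te_E = (10 + 4·13 + 16)/6 = 78/6 = 13
te_F = (4 + 4·6 + 14)/6 = 42/6 = 7

Forward pass:
ES_A = 0; EF_A = 2
ES_B = 0; EF_B = 10
ES_C = max(EF_A=2, EF_B=10) = 10; EF_C = 10+3 = 13
ES_D = max(EF_A=2, EF_B=10) = 10; EF_D = 10+14 = 24
ES_E = max(EF_A=2, EF_C=13) = 13; EF_E = 13+13 = 26
ES_F = max(EF_A=2, EF_D=24, EF_E=26) = 26; EF_F = 26+7 = 33
Expected project duration μ = 33 weeks. Critical path: B → C → E → F.

Backward pass:
LF_F = 33; LS_F = 33−7 = 26
LF_E = LS_F = 26; LS_E = 26−13 = 13
LF_D = LS_F = 26; LS_D = 26−14 = 12
LF_C = LS_E = 13; LS_C = 13−3 = 10
LF_B = min(LS_C=10, LS_D=12) = 10; LS_B = 10−10 = 0
LF_A = min(LS_C=10, LS_D=12, LS_E=13, LS_F=26) = 10; LS_A = 10−2 = 8
Slack_A = LS_A − ES_A = 8 − 0 = 8

8 weeks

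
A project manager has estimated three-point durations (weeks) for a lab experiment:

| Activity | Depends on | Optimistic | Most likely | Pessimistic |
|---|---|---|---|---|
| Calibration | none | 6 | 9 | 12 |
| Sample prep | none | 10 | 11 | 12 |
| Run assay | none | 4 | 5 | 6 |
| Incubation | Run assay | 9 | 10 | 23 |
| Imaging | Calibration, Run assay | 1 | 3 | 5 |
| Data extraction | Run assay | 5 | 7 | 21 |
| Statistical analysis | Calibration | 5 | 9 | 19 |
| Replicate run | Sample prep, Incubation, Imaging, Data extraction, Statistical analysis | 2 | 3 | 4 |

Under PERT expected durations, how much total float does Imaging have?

te_Calibration = (6 + 4·9 + 12)/6 = 54/6 = 9
te_Sample prep = (10 + 4·11 + 12)/6 = 66/6 = 11
te_Run assay = (4 + 4·5 + 6)/6 = 30/6 = 5
te_Incubation = (9 + 4·10 + 23)/6 = 72/6 = 12
te_Imaging = (1 + 4·3 + 5)/6 = 18/6 = 3
te_Data extraction = (5 + 4·7 + 21)/6 = 54/6 = 9
te_Statistical analysis = (5 + 4·9 + 19)/6 = 60/6 = 10
te_Replicate run = (2 + 4·3 + 4)/6 = 18/6 = 3

Forward pass:
ES_Calibration = 0; EF_Calibration = 9
ES_Sample prep = 0; EF_Sample prep = 11
ES_Run assay = 0; EF_Run assay = 5
ES_Incubation = 5; EF_Incubation = 5+12 = 17
ES_Imaging = max(EF_Calibration=9, EF_Run assay=5) = 9; EF_Imaging = 9+3 = 12
ES_Data extraction = 5; EF_Data extraction = 5+9 = 14
ES_Statistical analysis = 9; EF_Statistical analysis = 9+10 = 19
ES_Replicate run = max(EF_Sample prep=11, EF_Incubation=17, EF_Imaging=12, EF_Data extraction=14, EF_Statistical analysis=19) = 19; EF_Replicate run = 19+3 = 22
Expected project duration μ = 22 weeks. Critical path: Calibration → Statistical analysis → Replicate run.

Backward pass:
LF_Replicate run = 22; LS_Replicate run = 22−3 = 19
LF_Statistical analysis = LS_Replicate run = 19; LS_Statistical analysis = 19−10 = 9
LF_Data extraction = LS_Replicate run = 19; LS_Data extraction = 19−9 = 10
LF_Imaging = LS_Replicate run = 19; LS_Imaging = 19−3 = 16
LF_Incubation = LS_Replicate run = 19; LS_Incubation = 19−12 = 7
LF_Run assay = min(LS_Incubation=7, LS_Imaging=16, LS_Data extraction=10) = 7; LS_Run assay = 7−5 = 2
LF_Sample prep = LS_Replicate run = 19; LS_Sample prep = 19−11 = 8
LF_Calibration = min(LS_Imaging=16, LS_Statistical analysis=9) = 9; LS_Calibration = 9−9 = 0
Slack_Imaging = LS_Imaging − ES_Imaging = 16 − 9 = 7

7 weeks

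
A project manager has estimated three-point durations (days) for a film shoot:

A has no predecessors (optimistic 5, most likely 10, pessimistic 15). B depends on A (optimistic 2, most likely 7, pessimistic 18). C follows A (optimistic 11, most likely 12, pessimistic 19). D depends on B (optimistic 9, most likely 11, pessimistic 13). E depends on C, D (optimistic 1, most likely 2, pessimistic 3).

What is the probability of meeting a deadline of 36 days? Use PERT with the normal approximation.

0.939

te_A = (5 + 4·10 + 15)/6 = 60/6 = 10; σ²_A = ((15−5)/6)² = 2.778
te_B = (2 + 4·7 + 18)/6 = 48/6 = 8; σ²_B = ((18−2)/6)² = 7.111
te_C = (11 + 4·12 + 19)/6 = 78/6 = 13; σ²_C = ((19−11)/6)² = 1.778
te_D = (9 + 4·11 + 13)/6 = 66/6 = 11; σ²_D = ((13−9)/6)² = 0.444
te_E = (1 + 4·2 + 3)/6 = 12/6 = 2; σ²_E = ((3−1)/6)² = 0.111

Forward pass:
ES_A = 0; EF_A = 10
ES_B = 10; EF_B = 10+8 = 18
ES_C = 10; EF_C = 10+13 = 23
ES_D = 18; EF_D = 18+11 = 29
ES_E = max(EF_C=23, EF_D=29) = 29; EF_E = 29+2 = 31
Expected project duration μ = 31 days. Critical path: A → B → D → E.

Variance along critical path = 2.778 + 7.111 + 0.444 + 0.111 = 10.444; σ = √10.444 = 3.232 days.
Z = (36 − 31) / 3.232 = 1.547
P(T ≤ 36) = Φ(1.547) ≈ 0.939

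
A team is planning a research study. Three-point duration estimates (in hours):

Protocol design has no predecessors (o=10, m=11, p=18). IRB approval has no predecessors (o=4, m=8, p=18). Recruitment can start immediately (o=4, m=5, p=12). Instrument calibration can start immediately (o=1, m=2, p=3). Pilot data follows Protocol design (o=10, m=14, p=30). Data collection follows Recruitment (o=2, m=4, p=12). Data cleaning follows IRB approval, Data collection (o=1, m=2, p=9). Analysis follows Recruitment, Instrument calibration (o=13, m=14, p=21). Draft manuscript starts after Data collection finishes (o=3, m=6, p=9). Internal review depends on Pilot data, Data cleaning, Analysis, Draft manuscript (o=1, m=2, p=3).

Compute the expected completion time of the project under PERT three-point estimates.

te_Protocol design = (10 + 4·11 + 18)/6 = 72/6 = 12
te_IRB approval = (4 + 4·8 + 18)/6 = 54/6 = 9
te_Recruitment = (4 + 4·5 + 12)/6 = 36/6 = 6
te_Instrument calibration = (1 + 4·2 + 3)/6 = 12/6 = 2
te_Pilot data = (10 + 4·14 + 30)/6 = 96/6 = 16
te_Data collection = (2 + 4·4 + 12)/6 = 30/6 = 5
te_Data cleaning = (1 + 4·2 + 9)/6 = 18/6 = 3
te_Analysis = (13 + 4·14 + 21)/6 = 90/6 = 15
te_Draft manuscript = (3 + 4·6 + 9)/6 = 36/6 = 6
te_Internal review = (1 + 4·2 + 3)/6 = 12/6 = 2

Forward pass:
ES_Protocol design = 0; EF_Protocol design = 12
ES_IRB approval = 0; EF_IRB approval = 9
ES_Recruitment = 0; EF_Recruitment = 6
ES_Instrument calibration = 0; EF_Instrument calibration = 2
ES_Pilot data = 12; EF_Pilot data = 12+16 = 28
ES_Data collection = 6; EF_Data collection = 6+5 = 11
ES_Data cleaning = max(EF_IRB approval=9, EF_Data collection=11) = 11; EF_Data cleaning = 11+3 = 14
ES_Analysis = max(EF_Recruitment=6, EF_Instrument calibration=2) = 6; EF_Analysis = 6+15 = 21
ES_Draft manuscript = 11; EF_Draft manuscript = 11+6 = 17
ES_Internal review = max(EF_Pilot data=28, EF_Data cleaning=14, EF_Analysis=21, EF_Draft manuscript=17) = 28; EF_Internal review = 28+2 = 30
Expected project duration μ = 30 hours. Critical path: Protocol design → Pilot data → Internal review.

30 hours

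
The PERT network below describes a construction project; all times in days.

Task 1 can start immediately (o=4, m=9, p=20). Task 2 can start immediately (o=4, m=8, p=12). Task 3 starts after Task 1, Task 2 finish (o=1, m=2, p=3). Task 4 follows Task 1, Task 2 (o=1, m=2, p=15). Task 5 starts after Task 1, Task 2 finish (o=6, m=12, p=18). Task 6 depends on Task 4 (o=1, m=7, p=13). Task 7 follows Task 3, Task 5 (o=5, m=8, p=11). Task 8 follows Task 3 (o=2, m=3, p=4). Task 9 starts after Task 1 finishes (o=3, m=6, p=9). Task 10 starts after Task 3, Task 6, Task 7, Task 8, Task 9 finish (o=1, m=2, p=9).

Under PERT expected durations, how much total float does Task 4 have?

te_Task 1 = (4 + 4·9 + 20)/6 = 60/6 = 10
te_Task 2 = (4 + 4·8 + 12)/6 = 48/6 = 8
te_Task 3 = (1 + 4·2 + 3)/6 = 12/6 = 2
te_Task 4 = (1 + 4·2 + 15)/6 = 24/6 = 4
te_Task 5 = (6 + 4·12 + 18)/6 = 72/6 = 12
te_Task 6 = (1 + 4·7 + 13)/6 = 42/6 = 7
te_Task 7 = (5 + 4·8 + 11)/6 = 48/6 = 8
te_Task 8 = (2 + 4·3 + 4)/6 = 18/6 = 3
te_Task 9 = (3 + 4·6 + 9)/6 = 36/6 = 6
te_Task 10 = (1 + 4·2 + 9)/6 = 18/6 = 3

Forward pass:
ES_Task 1 = 0; EF_Task 1 = 10
ES_Task 2 = 0; EF_Task 2 = 8
ES_Task 3 = max(EF_Task 1=10, EF_Task 2=8) = 10; EF_Task 3 = 10+2 = 12
ES_Task 4 = max(EF_Task 1=10, EF_Task 2=8) = 10; EF_Task 4 = 10+4 = 14
ES_Task 5 = max(EF_Task 1=10, EF_Task 2=8) = 10; EF_Task 5 = 10+12 = 22
ES_Task 6 = 14; EF_Task 6 = 14+7 = 21
ES_Task 7 = max(EF_Task 3=12, EF_Task 5=22) = 22; EF_Task 7 = 22+8 = 30
ES_Task 8 = 12; EF_Task 8 = 12+3 = 15
ES_Task 9 = 10; EF_Task 9 = 10+6 = 16
ES_Task 10 = max(EF_Task 3=12, EF_Task 6=21, EF_Task 7=30, EF_Task 8=15, EF_Task 9=16) = 30; EF_Task 10 = 30+3 = 33
Expected project duration μ = 33 days. Critical path: Task 1 → Task 5 → Task 7 → Task 10.

Backward pass:
LF_Task 10 = 33; LS_Task 10 = 33−3 = 30
LF_Task 9 = LS_Task 10 = 30; LS_Task 9 = 30−6 = 24
LF_Task 8 = LS_Task 10 = 30; LS_Task 8 = 30−3 = 27
LF_Task 7 = LS_Task 10 = 30; LS_Task 7 = 30−8 = 22
LF_Task 6 = LS_Task 10 = 30; LS_Task 6 = 30−7 = 23
LF_Task 5 = LS_Task 7 = 22; LS_Task 5 = 22−12 = 10
LF_Task 4 = LS_Task 6 = 23; LS_Task 4 = 23−4 = 19
LF_Task 3 = min(LS_Task 7=22, LS_Task 8=27, LS_Task 10=30) = 22; LS_Task 3 = 22−2 = 20
LF_Task 2 = min(LS_Task 3=20, LS_Task 4=19, LS_Task 5=10) = 10; LS_Task 2 = 10−8 = 2
LF_Task 1 = min(LS_Task 3=20, LS_Task 4=19, LS_Task 5=10, LS_Task 9=24) = 10; LS_Task 1 = 10−10 = 0
Slack_Task 4 = LS_Task 4 − ES_Task 4 = 19 − 10 = 9

9 days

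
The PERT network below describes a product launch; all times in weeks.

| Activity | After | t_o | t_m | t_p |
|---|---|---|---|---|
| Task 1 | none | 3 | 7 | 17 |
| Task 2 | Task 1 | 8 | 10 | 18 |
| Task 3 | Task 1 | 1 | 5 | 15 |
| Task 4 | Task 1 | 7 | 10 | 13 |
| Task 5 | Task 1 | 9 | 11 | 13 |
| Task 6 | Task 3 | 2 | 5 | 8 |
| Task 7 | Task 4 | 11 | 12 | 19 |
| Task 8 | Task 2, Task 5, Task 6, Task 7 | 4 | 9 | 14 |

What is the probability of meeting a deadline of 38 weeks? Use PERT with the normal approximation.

0.273

te_Task 1 = (3 + 4·7 + 17)/6 = 48/6 = 8; σ²_Task 1 = ((17−3)/6)² = 5.444
te_Task 2 = (8 + 4·10 + 18)/6 = 66/6 = 11; σ²_Task 2 = ((18−8)/6)² = 2.778
te_Task 3 = (1 + 4·5 + 15)/6 = 36/6 = 6; σ²_Task 3 = ((15−1)/6)² = 5.444
te_Task 4 = (7 + 4·10 + 13)/6 = 60/6 = 10; σ²_Task 4 = ((13−7)/6)² = 1.000
te_Task 5 = (9 + 4·11 + 13)/6 = 66/6 = 11; σ²_Task 5 = ((13−9)/6)² = 0.444
te_Task 6 = (2 + 4·5 + 8)/6 = 30/6 = 5; σ²_Task 6 = ((8−2)/6)² = 1.000
te_Task 7 = (11 + 4·12 + 19)/6 = 78/6 = 13; σ²_Task 7 = ((19−11)/6)² = 1.778
te_Task 8 = (4 + 4·9 + 14)/6 = 54/6 = 9; σ²_Task 8 = ((14−4)/6)² = 2.778

Forward pass:
ES_Task 1 = 0; EF_Task 1 = 8
ES_Task 2 = 8; EF_Task 2 = 8+11 = 19
ES_Task 3 = 8; EF_Task 3 = 8+6 = 14
ES_Task 4 = 8; EF_Task 4 = 8+10 = 18
ES_Task 5 = 8; EF_Task 5 = 8+11 = 19
ES_Task 6 = 14; EF_Task 6 = 14+5 = 19
ES_Task 7 = 18; EF_Task 7 = 18+13 = 31
ES_Task 8 = max(EF_Task 2=19, EF_Task 5=19, EF_Task 6=19, EF_Task 7=31) = 31; EF_Task 8 = 31+9 = 40
Expected project duration μ = 40 weeks. Critical path: Task 1 → Task 4 → Task 7 → Task 8.

Variance along critical path = 5.444 + 1.000 + 1.778 + 2.778 = 11.000; σ = √11.000 = 3.317 weeks.
Z = (38 − 40) / 3.317 = -0.603
P(T ≤ 38) = Φ(-0.603) ≈ 0.273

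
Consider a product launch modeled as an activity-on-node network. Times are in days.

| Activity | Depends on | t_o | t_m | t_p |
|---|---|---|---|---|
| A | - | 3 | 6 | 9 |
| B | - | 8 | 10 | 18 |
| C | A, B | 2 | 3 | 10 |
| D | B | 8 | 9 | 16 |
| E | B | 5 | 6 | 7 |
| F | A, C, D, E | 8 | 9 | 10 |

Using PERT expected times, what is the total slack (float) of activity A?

te_A = (3 + 4·6 + 9)/6 = 36/6 = 6
te_B = (8 + 4·10 + 18)/6 = 66/6 = 11
te_C = (2 + 4·3 + 10)/6 = 24/6 = 4
te_D = (8 + 4·9 + 16)/6 = 60/6 = 10
te_E = (5 + 4·6 + 7)/6 = 36/6 = 6
te_F = (8 + 4·9 + 10)/6 = 54/6 = 9

Forward pass:
ES_A = 0; EF_A = 6
ES_B = 0; EF_B = 11
ES_C = max(EF_A=6, EF_B=11) = 11; EF_C = 11+4 = 15
ES_D = 11; EF_D = 11+10 = 21
ES_E = 11; EF_E = 11+6 = 17
ES_F = max(EF_A=6, EF_C=15, EF_D=21, EF_E=17) = 21; EF_F = 21+9 = 30
Expected project duration μ = 30 days. Critical path: B → D → F.

Backward pass:
LF_F = 30; LS_F = 30−9 = 21
LF_E = LS_F = 21; LS_E = 21−6 = 15
LF_D = LS_F = 21; LS_D = 21−10 = 11
LF_C = LS_F = 21; LS_C = 21−4 = 17
LF_B = min(LS_C=17, LS_D=11, LS_E=15) = 11; LS_B = 11−11 = 0
LF_A = min(LS_C=17, LS_F=21) = 17; LS_A = 17−6 = 11
Slack_A = LS_A − ES_A = 11 − 0 = 11

11 days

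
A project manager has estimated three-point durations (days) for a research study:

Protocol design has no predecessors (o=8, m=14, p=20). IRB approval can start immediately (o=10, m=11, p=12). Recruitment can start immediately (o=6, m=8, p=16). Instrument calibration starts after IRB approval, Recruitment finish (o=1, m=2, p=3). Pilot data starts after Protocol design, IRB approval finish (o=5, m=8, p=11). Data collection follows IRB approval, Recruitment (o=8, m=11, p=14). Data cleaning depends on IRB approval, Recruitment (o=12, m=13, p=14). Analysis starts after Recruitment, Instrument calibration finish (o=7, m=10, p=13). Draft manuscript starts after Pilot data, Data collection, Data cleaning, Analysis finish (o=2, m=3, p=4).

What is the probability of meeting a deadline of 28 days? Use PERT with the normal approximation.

0.958

te_Protocol design = (8 + 4·14 + 20)/6 = 84/6 = 14; σ²_Protocol design = ((20−8)/6)² = 4.000
te_IRB approval = (10 + 4·11 + 12)/6 = 66/6 = 11; σ²_IRB approval = ((12−10)/6)² = 0.111
te_Recruitment = (6 + 4·8 + 16)/6 = 54/6 = 9; σ²_Recruitment = ((16−6)/6)² = 2.778
te_Instrument calibration = (1 + 4·2 + 3)/6 = 12/6 = 2; σ²_Instrument calibration = ((3−1)/6)² = 0.111
te_Pilot data = (5 + 4·8 + 11)/6 = 48/6 = 8; σ²_Pilot data = ((11−5)/6)² = 1.000
te_Data collection = (8 + 4·11 + 14)/6 = 66/6 = 11; σ²_Data collection = ((14−8)/6)² = 1.000
te_Data cleaning = (12 + 4·13 + 14)/6 = 78/6 = 13; σ²_Data cleaning = ((14−12)/6)² = 0.111
te_Analysis = (7 + 4·10 + 13)/6 = 60/6 = 10; σ²_Analysis = ((13−7)/6)² = 1.000
te_Draft manuscript = (2 + 4·3 + 4)/6 = 18/6 = 3; σ²_Draft manuscript = ((4−2)/6)² = 0.111

Forward pass:
ES_Protocol design = 0; EF_Protocol design = 14
ES_IRB approval = 0; EF_IRB approval = 11
ES_Recruitment = 0; EF_Recruitment = 9
ES_Instrument calibration = max(EF_IRB approval=11, EF_Recruitment=9) = 11; EF_Instrument calibration = 11+2 = 13
ES_Pilot data = max(EF_Protocol design=14, EF_IRB approval=11) = 14; EF_Pilot data = 14+8 = 22
ES_Data collection = max(EF_IRB approval=11, EF_Recruitment=9) = 11; EF_Data collection = 11+11 = 22
ES_Data cleaning = max(EF_IRB approval=11, EF_Recruitment=9) = 11; EF_Data cleaning = 11+13 = 24
ES_Analysis = max(EF_Recruitment=9, EF_Instrument calibration=13) = 13; EF_Analysis = 13+10 = 23
ES_Draft manuscript = max(EF_Pilot data=22, EF_Data collection=22, EF_Data cleaning=24, EF_Analysis=23) = 24; EF_Draft manuscript = 24+3 = 27
Expected project duration μ = 27 days. Critical path: IRB approval → Data cleaning → Draft manuscript.

Variance along critical path = 0.111 + 0.111 + 0.111 = 0.333; σ = √0.333 = 0.577 days.
Z = (28 − 27) / 0.577 = 1.732
P(T ≤ 28) = Φ(1.732) ≈ 0.958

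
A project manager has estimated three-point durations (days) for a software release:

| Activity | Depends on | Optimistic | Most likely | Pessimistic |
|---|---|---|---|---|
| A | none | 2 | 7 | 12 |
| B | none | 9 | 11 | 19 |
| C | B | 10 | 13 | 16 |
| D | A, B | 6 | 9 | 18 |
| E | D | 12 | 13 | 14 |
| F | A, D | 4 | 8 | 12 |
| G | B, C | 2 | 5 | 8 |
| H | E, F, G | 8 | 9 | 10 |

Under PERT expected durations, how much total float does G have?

te_A = (2 + 4·7 + 12)/6 = 42/6 = 7
te_B = (9 + 4·11 + 19)/6 = 72/6 = 12
te_C = (10 + 4·13 + 16)/6 = 78/6 = 13
te_D = (6 + 4·9 + 18)/6 = 60/6 = 10
te_E = (12 + 4·13 + 14)/6 = 78/6 = 13
te_F = (4 + 4·8 + 12)/6 = 48/6 = 8
te_G = (2 + 4·5 + 8)/6 = 30/6 = 5
te_H = (8 + 4·9 + 10)/6 = 54/6 = 9

Forward pass:
ES_A = 0; EF_A = 7
ES_B = 0; EF_B = 12
ES_C = 12; EF_C = 12+13 = 25
ES_D = max(EF_A=7, EF_B=12) = 12; EF_D = 12+10 = 22
ES_E = 22; EF_E = 22+13 = 35
ES_F = max(EF_A=7, EF_D=22) = 22; EF_F = 22+8 = 30
ES_G = max(EF_B=12, EF_C=25) = 25; EF_G = 25+5 = 30
ES_H = max(EF_E=35, EF_F=30, EF_G=30) = 35; EF_H = 35+9 = 44
Expected project duration μ = 44 days. Critical path: B → D → E → H.

Backward pass:
LF_H = 44; LS_H = 44−9 = 35
LF_G = LS_H = 35; LS_G = 35−5 = 30
LF_F = LS_H = 35; LS_F = 35−8 = 27
LF_E = LS_H = 35; LS_E = 35−13 = 22
LF_D = min(LS_E=22, LS_F=27) = 22; LS_D = 22−10 = 12
LF_C = LS_G = 30; LS_C = 30−13 = 17
LF_B = min(LS_C=17, LS_D=12, LS_G=30) = 12; LS_B = 12−12 = 0
LF_A = min(LS_D=12, LS_F=27) = 12; LS_A = 12−7 = 5
Slack_G = LS_G − ES_G = 30 − 25 = 5

5 days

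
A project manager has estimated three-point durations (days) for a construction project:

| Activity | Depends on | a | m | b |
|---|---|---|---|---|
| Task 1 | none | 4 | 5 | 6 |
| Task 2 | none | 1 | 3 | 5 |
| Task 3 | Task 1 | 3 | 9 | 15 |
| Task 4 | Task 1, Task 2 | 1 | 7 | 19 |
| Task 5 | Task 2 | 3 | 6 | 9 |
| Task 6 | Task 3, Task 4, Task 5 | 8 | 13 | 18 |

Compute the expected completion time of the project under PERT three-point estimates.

27 days

te_Task 1 = (4 + 4·5 + 6)/6 = 30/6 = 5
te_Task 2 = (1 + 4·3 + 5)/6 = 18/6 = 3
te_Task 3 = (3 + 4·9 + 15)/6 = 54/6 = 9
te_Task 4 = (1 + 4·7 + 19)/6 = 48/6 = 8
te_Task 5 = (3 + 4·6 + 9)/6 = 36/6 = 6
te_Task 6 = (8 + 4·13 + 18)/6 = 78/6 = 13

Forward pass:
ES_Task 1 = 0; EF_Task 1 = 5
ES_Task 2 = 0; EF_Task 2 = 3
ES_Task 3 = 5; EF_Task 3 = 5+9 = 14
ES_Task 4 = max(EF_Task 1=5, EF_Task 2=3) = 5; EF_Task 4 = 5+8 = 13
ES_Task 5 = 3; EF_Task 5 = 3+6 = 9
ES_Task 6 = max(EF_Task 3=14, EF_Task 4=13, EF_Task 5=9) = 14; EF_Task 6 = 14+13 = 27
Expected project duration μ = 27 days. Critical path: Task 1 → Task 3 → Task 6.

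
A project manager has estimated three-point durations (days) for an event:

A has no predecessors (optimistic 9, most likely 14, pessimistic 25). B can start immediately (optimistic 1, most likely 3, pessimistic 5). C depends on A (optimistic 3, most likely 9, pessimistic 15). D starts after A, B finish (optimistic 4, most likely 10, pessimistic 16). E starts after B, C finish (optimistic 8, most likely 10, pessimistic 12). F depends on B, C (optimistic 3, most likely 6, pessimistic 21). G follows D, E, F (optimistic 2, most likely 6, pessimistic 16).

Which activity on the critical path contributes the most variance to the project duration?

A

te_A = (9 + 4·14 + 25)/6 = 90/6 = 15; σ²_A = ((25−9)/6)² = 7.111
te_B = (1 + 4·3 + 5)/6 = 18/6 = 3; σ²_B = ((5−1)/6)² = 0.444
te_C = (3 + 4·9 + 15)/6 = 54/6 = 9; σ²_C = ((15−3)/6)² = 4.000
te_D = (4 + 4·10 + 16)/6 = 60/6 = 10; σ²_D = ((16−4)/6)² = 4.000
te_E = (8 + 4·10 + 12)/6 = 60/6 = 10; σ²_E = ((12−8)/6)² = 0.444
te_F = (3 + 4·6 + 21)/6 = 48/6 = 8; σ²_F = ((21−3)/6)² = 9.000
te_G = (2 + 4·6 + 16)/6 = 42/6 = 7; σ²_G = ((16−2)/6)² = 5.444

Forward pass:
ES_A = 0; EF_A = 15
ES_B = 0; EF_B = 3
ES_C = 15; EF_C = 15+9 = 24
ES_D = max(EF_A=15, EF_B=3) = 15; EF_D = 15+10 = 25
ES_E = max(EF_B=3, EF_C=24) = 24; EF_E = 24+10 = 34
ES_F = max(EF_B=3, EF_C=24) = 24; EF_F = 24+8 = 32
ES_G = max(EF_D=25, EF_E=34, EF_F=32) = 34; EF_G = 34+7 = 41
Expected project duration μ = 41 days. Critical path: A → C → E → G.

Variances on critical path: σ²_A=7.111, σ²_C=4.000, σ²_E=0.444, σ²_G=5.444.
Largest is σ²_A = 7.111.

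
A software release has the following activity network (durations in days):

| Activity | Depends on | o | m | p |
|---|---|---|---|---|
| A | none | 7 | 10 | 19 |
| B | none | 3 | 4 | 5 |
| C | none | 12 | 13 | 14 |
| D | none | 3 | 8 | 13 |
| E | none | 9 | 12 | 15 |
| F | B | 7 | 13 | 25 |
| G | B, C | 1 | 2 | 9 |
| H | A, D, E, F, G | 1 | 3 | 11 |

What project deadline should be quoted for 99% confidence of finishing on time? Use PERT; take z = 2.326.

30.0 days

te_A = (7 + 4·10 + 19)/6 = 66/6 = 11; σ²_A = ((19−7)/6)² = 4.000
te_B = (3 + 4·4 + 5)/6 = 24/6 = 4; σ²_B = ((5−3)/6)² = 0.111
te_C = (12 + 4·13 + 14)/6 = 78/6 = 13; σ²_C = ((14−12)/6)² = 0.111
te_D = (3 + 4·8 + 13)/6 = 48/6 = 8; σ²_D = ((13−3)/6)² = 2.778
te_E = (9 + 4·12 + 15)/6 = 72/6 = 12; σ²_E = ((15−9)/6)² = 1.000
te_F = (7 + 4·13 + 25)/6 = 84/6 = 14; σ²_F = ((25−7)/6)² = 9.000
te_G = (1 + 4·2 + 9)/6 = 18/6 = 3; σ²_G = ((9−1)/6)² = 1.778
te_H = (1 + 4·3 + 11)/6 = 24/6 = 4; σ²_H = ((11−1)/6)² = 2.778

Forward pass:
ES_A = 0; EF_A = 11
ES_B = 0; EF_B = 4
ES_C = 0; EF_C = 13
ES_D = 0; EF_D = 8
ES_E = 0; EF_E = 12
ES_F = 4; EF_F = 4+14 = 18
ES_G = max(EF_B=4, EF_C=13) = 13; EF_G = 13+3 = 16
ES_H = max(EF_A=11, EF_D=8, EF_E=12, EF_F=18, EF_G=16) = 18; EF_H = 18+4 = 22
Expected project duration μ = 22 days. Critical path: B → F → H.

Variance along critical path = 0.111 + 9.000 + 2.778 = 11.889; σ = 3.448 days.
D = μ + z·σ = 22 + 2.326·3.448 = 30.0 days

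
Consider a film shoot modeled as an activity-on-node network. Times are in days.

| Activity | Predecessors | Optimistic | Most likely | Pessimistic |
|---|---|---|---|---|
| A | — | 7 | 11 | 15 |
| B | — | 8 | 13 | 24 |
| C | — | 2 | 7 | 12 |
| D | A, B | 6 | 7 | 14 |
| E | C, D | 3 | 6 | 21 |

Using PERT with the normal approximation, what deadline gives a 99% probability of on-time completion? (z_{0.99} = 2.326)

te_A = (7 + 4·11 + 15)/6 = 66/6 = 11; σ²_A = ((15−7)/6)² = 1.778
te_B = (8 + 4·13 + 24)/6 = 84/6 = 14; σ²_B = ((24−8)/6)² = 7.111
te_C = (2 + 4·7 + 12)/6 = 42/6 = 7; σ²_C = ((12−2)/6)² = 2.778
te_D = (6 + 4·7 + 14)/6 = 48/6 = 8; σ²_D = ((14−6)/6)² = 1.778
te_E = (3 + 4·6 + 21)/6 = 48/6 = 8; σ²_E = ((21−3)/6)² = 9.000

Forward pass:
ES_A = 0; EF_A = 11
ES_B = 0; EF_B = 14
ES_C = 0; EF_C = 7
ES_D = max(EF_A=11, EF_B=14) = 14; EF_D = 14+8 = 22
ES_E = max(EF_C=7, EF_D=22) = 22; EF_E = 22+8 = 30
Expected project duration μ = 30 days. Critical path: B → D → E.

Variance along critical path = 7.111 + 1.778 + 9.000 = 17.889; σ = 4.230 days.
D = μ + z·σ = 30 + 2.326·4.230 = 39.8 days

39.8 days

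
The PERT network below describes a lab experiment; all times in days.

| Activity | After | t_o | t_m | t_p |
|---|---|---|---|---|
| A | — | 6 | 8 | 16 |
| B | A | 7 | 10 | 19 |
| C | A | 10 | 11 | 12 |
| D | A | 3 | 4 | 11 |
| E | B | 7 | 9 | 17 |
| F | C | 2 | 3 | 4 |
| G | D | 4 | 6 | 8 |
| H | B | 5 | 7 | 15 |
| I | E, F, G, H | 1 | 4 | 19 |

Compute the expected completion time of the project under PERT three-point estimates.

36 days

te_A = (6 + 4·8 + 16)/6 = 54/6 = 9
te_B = (7 + 4·10 + 19)/6 = 66/6 = 11
te_C = (10 + 4·11 + 12)/6 = 66/6 = 11
te_D = (3 + 4·4 + 11)/6 = 30/6 = 5
te_E = (7 + 4·9 + 17)/6 = 60/6 = 10
te_F = (2 + 4·3 + 4)/6 = 18/6 = 3
te_G = (4 + 4·6 + 8)/6 = 36/6 = 6
te_H = (5 + 4·7 + 15)/6 = 48/6 = 8
te_I = (1 + 4·4 + 19)/6 = 36/6 = 6

Forward pass:
ES_A = 0; EF_A = 9
ES_B = 9; EF_B = 9+11 = 20
ES_C = 9; EF_C = 9+11 = 20
ES_D = 9; EF_D = 9+5 = 14
ES_E = 20; EF_E = 20+10 = 30
ES_F = 20; EF_F = 20+3 = 23
ES_G = 14; EF_G = 14+6 = 20
ES_H = 20; EF_H = 20+8 = 28
ES_I = max(EF_E=30, EF_F=23, EF_G=20, EF_H=28) = 30; EF_I = 30+6 = 36
Expected project duration μ = 36 days. Critical path: A → B → E → I.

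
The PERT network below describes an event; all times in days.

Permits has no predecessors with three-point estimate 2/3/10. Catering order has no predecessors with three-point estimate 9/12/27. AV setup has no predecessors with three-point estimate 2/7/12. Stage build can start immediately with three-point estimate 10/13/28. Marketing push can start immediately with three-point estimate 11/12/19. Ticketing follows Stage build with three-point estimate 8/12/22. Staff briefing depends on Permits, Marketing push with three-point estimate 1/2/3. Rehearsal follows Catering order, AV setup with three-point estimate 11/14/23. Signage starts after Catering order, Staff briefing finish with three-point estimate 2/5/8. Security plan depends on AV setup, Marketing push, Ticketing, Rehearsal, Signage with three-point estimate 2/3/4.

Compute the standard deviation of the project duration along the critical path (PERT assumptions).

3.62 days

te_Permits = (2 + 4·3 + 10)/6 = 24/6 = 4; σ²_Permits = ((10−2)/6)² = 1.778
te_Catering order = (9 + 4·12 + 27)/6 = 84/6 = 14; σ²_Catering order = ((27−9)/6)² = 9.000
te_AV setup = (2 + 4·7 + 12)/6 = 42/6 = 7; σ²_AV setup = ((12−2)/6)² = 2.778
te_Stage build = (10 + 4·13 + 28)/6 = 90/6 = 15; σ²_Stage build = ((28−10)/6)² = 9.000
te_Marketing push = (11 + 4·12 + 19)/6 = 78/6 = 13; σ²_Marketing push = ((19−11)/6)² = 1.778
te_Ticketing = (8 + 4·12 + 22)/6 = 78/6 = 13; σ²_Ticketing = ((22−8)/6)² = 5.444
te_Staff briefing = (1 + 4·2 + 3)/6 = 12/6 = 2; σ²_Staff briefing = ((3−1)/6)² = 0.111
te_Rehearsal = (11 + 4·14 + 23)/6 = 90/6 = 15; σ²_Rehearsal = ((23−11)/6)² = 4.000
te_Signage = (2 + 4·5 + 8)/6 = 30/6 = 5; σ²_Signage = ((8−2)/6)² = 1.000
te_Security plan = (2 + 4·3 + 4)/6 = 18/6 = 3; σ²_Security plan = ((4−2)/6)² = 0.111

Forward pass:
ES_Permits = 0; EF_Permits = 4
ES_Catering order = 0; EF_Catering order = 14
ES_AV setup = 0; EF_AV setup = 7
ES_Stage build = 0; EF_Stage build = 15
ES_Marketing push = 0; EF_Marketing push = 13
ES_Ticketing = 15; EF_Ticketing = 15+13 = 28
ES_Staff briefing = max(EF_Permits=4, EF_Marketing push=13) = 13; EF_Staff briefing = 13+2 = 15
ES_Rehearsal = max(EF_Catering order=14, EF_AV setup=7) = 14; EF_Rehearsal = 14+15 = 29
ES_Signage = max(EF_Catering order=14, EF_Staff briefing=15) = 15; EF_Signage = 15+5 = 20
ES_Security plan = max(EF_AV setup=7, EF_Marketing push=13, EF_Ticketing=28, EF_Rehearsal=29, EF_Signage=20) = 29; EF_Security plan = 29+3 = 32
Expected project duration μ = 32 days. Critical path: Catering order → Rehearsal → Security plan.

Variance along critical path = 9.000 + 4.000 + 0.111 = 13.111
σ = √13.111 = 3.621 days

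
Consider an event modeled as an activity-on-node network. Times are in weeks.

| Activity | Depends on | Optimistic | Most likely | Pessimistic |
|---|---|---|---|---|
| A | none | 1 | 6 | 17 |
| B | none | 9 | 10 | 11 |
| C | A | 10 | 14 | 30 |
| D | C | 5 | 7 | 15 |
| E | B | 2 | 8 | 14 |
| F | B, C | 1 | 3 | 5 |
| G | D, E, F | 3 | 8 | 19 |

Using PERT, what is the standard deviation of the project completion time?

te_A = (1 + 4·6 + 17)/6 = 42/6 = 7; σ²_A = ((17−1)/6)² = 7.111
te_B = (9 + 4·10 + 11)/6 = 60/6 = 10; σ²_B = ((11−9)/6)² = 0.111
te_C = (10 + 4·14 + 30)/6 = 96/6 = 16; σ²_C = ((30−10)/6)² = 11.111
te_D = (5 + 4·7 + 15)/6 = 48/6 = 8; σ²_D = ((15−5)/6)² = 2.778
te_E = (2 + 4·8 + 14)/6 = 48/6 = 8; σ²_E = ((14−2)/6)² = 4.000
te_F = (1 + 4·3 + 5)/6 = 18/6 = 3; σ²_F = ((5−1)/6)² = 0.444
te_G = (3 + 4·8 + 19)/6 = 54/6 = 9; σ²_G = ((19−3)/6)² = 7.111

Forward pass:
ES_A = 0; EF_A = 7
ES_B = 0; EF_B = 10
ES_C = 7; EF_C = 7+16 = 23
ES_D = 23; EF_D = 23+8 = 31
ES_E = 10; EF_E = 10+8 = 18
ES_F = max(EF_B=10, EF_C=23) = 23; EF_F = 23+3 = 26
ES_G = max(EF_D=31, EF_E=18, EF_F=26) = 31; EF_G = 31+9 = 40
Expected project duration μ = 40 weeks. Critical path: A → C → D → G.

Variance along critical path = 7.111 + 11.111 + 2.778 + 7.111 = 28.111
σ = √28.111 = 5.302 weeks

5.30 weeks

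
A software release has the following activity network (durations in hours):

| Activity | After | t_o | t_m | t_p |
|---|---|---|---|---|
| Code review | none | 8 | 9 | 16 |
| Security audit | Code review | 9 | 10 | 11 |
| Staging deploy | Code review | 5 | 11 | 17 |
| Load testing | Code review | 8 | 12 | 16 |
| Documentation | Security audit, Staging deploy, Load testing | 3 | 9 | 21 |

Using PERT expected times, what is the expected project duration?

32 hours

te_Code review = (8 + 4·9 + 16)/6 = 60/6 = 10
te_Security audit = (9 + 4·10 + 11)/6 = 60/6 = 10
te_Staging deploy = (5 + 4·11 + 17)/6 = 66/6 = 11
te_Load testing = (8 + 4·12 + 16)/6 = 72/6 = 12
te_Documentation = (3 + 4·9 + 21)/6 = 60/6 = 10

Forward pass:
ES_Code review = 0; EF_Code review = 10
ES_Security audit = 10; EF_Security audit = 10+10 = 20
ES_Staging deploy = 10; EF_Staging deploy = 10+11 = 21
ES_Load testing = 10; EF_Load testing = 10+12 = 22
ES_Documentation = max(EF_Security audit=20, EF_Staging deploy=21, EF_Load testing=22) = 22; EF_Documentation = 22+10 = 32
Expected project duration μ = 32 hours. Critical path: Code review → Load testing → Documentation.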